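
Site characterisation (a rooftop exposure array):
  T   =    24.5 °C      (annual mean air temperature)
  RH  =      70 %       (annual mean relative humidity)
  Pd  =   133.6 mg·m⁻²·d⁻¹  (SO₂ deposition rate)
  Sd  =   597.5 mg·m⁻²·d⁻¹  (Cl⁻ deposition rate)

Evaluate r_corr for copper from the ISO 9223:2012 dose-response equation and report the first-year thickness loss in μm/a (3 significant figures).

r_corr = 2.75 μm/a

copper: T>10 °C ⇒ hinge -0.080·(24.5−10) = -1.1600
  SO₂ term: 0.0053·133.6^0.26·exp(0.059·70-1.1600) = 0.3688
  Sd branch = 0.01025·Sd^0.27·e^(0.036·RH+0.049·T) = 2.378 μm/a
  r_corr = 0.3688 + 2.378 = 2.746 μm/a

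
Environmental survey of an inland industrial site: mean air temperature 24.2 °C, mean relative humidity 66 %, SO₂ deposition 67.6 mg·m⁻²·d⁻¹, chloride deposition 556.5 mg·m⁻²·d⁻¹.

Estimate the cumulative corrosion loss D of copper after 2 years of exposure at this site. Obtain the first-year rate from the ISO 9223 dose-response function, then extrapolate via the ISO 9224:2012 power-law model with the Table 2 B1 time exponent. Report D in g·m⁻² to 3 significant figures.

D(2) = 31.9 g·m⁻²

copper: f(T) = -0.080·(T−10) [T>10 °C] = -1.1360
  Pd branch = 0.0053·Pd^0.26·e^(0.059·RH+f) = 0.2499 μm/a
  Cl⁻ term: 0.01025·556.5^0.27·exp(0.036·66+0.049·24.2) = 1.99
  sum: 0.2499 + 1.99 → r_corr = 2.24 μm/a
ISO 9224: D(t) = r_corr · t^b with b = 0.667 (copper, B1)
  D(2) = 2.24 × 2^0.667 = 2.24 × 1.588 = 3.557 μm
  Mass loss = 3.557 μm × 8.96 g/cm³ = 31.87 g·m⁻²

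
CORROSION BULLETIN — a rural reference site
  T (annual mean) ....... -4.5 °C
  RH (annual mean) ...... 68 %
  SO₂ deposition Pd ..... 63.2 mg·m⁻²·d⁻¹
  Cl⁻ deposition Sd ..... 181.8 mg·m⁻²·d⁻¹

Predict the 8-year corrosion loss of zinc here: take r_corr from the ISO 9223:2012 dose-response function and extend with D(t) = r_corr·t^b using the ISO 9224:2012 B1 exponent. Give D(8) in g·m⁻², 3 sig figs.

zinc: T≤10 °C ⇒ hinge +0.038·(-4.5−10) = -0.5510
  Pd branch = 0.0129·Pd^0.44·e^(0.046·RH+f) = 1.052 μm/a
  Sd branch = 0.0175·Sd^0.57·e^(0.008·RH+0.085·T) = 0.3992 μm/a
  r_corr = 1.052 + 0.3992 = 1.451 μm/a
Long-term exponent b (ISO 9224 Table 2, B1) = 0.813
  D(8) = 1.451 × 8^0.813 = 1.451 × 5.423 = 7.87 μm
  Mass loss = 7.87 μm × 7.14 g/cm³ = 56.19 g·m⁻²

D(8) = 56.2 g·m⁻²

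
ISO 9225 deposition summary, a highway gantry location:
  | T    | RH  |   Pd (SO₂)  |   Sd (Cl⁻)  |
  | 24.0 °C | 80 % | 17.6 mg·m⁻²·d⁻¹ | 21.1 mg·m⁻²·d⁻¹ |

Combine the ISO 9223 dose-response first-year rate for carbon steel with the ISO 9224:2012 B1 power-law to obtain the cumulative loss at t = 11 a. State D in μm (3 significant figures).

D(11) = 151 μm

carbon steel: T>10 °C ⇒ hinge -0.054·(24.0−10) = -0.7560
  Pd branch = 1.77·Pd^0.52·e^(0.02·RH+f) = 18.29 μm/a
  Sd branch = 0.102·Sd^0.62·e^(0.033·RH+0.04·T) = 24.72 μm/a
  r_corr = 18.29 + 24.72 = 43.01 μm/a
Long-term exponent b (ISO 9224 Table 2, B1) = 0.523
  D(11) = 43.01 × 11^0.523 = 43.01 × 3.505 = 150.7 μm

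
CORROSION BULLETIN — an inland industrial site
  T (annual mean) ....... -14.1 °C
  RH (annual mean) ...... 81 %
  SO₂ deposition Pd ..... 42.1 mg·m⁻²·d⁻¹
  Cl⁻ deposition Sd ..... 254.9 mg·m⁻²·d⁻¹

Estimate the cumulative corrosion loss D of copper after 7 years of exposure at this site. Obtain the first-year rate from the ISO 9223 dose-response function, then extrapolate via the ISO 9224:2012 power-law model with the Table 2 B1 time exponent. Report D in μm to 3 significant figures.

D(7) = 1.84 μm

copper: f(T) = +0.126·(T−10) [T≤10 °C] = -3.0366
  Pd branch = 0.0053·Pd^0.26·e^(0.059·RH+f) = 0.08004 μm/a
  Cl⁻ term: 0.01025·254.9^0.27·exp(0.036·81+0.049·-14.1) = 0.4234
  r_corr = 0.08004 + 0.4234 = 0.5035 μm/a
Power-law: D(7) = r_corr · 7^0.667
  D(7) = 0.5035 × 7^0.667 = 0.5035 × 3.662 = 1.844 μm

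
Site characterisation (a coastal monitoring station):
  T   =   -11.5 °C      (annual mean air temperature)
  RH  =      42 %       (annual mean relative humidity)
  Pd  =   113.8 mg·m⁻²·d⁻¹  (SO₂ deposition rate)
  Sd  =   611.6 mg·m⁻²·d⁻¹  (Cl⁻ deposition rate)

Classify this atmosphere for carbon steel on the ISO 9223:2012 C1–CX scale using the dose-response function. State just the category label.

carbon steel: f(T) = +0.150·(T−10) [T≤10 °C] = -3.2250
  sulphur-dioxide contribution → 1.912 μm/a
  chloride contribution → 13.75 μm/a
  ⇒ r_corr(carbon steel) = 15.66 μm/a
15.7 μm/a falls in (1.3, 25] for carbon steel → category C2

C2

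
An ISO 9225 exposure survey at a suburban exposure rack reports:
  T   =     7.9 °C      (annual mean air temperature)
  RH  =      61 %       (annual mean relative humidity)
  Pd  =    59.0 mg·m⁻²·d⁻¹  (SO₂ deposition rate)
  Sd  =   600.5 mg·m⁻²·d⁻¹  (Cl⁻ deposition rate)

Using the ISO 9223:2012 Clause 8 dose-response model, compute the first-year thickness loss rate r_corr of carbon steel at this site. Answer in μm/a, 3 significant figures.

carbon steel: T≤10 °C ⇒ hinge +0.150·(7.9−10) = -0.3150
  Pd branch = 1.77·Pd^0.52·e^(0.02·RH+f) = 36.46 μm/a
  Cl⁻ term: 0.102·600.5^0.62·exp(0.033·61+0.04·7.9) = 55.3
  r_corr = 36.46 + 55.3 = 91.77 μm/a

r_corr = 91.8 μm/a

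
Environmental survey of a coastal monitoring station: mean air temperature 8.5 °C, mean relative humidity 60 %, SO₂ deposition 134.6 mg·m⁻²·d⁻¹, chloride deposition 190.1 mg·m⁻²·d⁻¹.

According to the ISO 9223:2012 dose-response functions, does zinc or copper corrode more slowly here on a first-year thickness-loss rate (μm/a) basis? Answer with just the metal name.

zinc: T≤10 °C ⇒ hinge +0.038·(8.5−10) = -0.0570
  sulphur-dioxide contribution → 1.664 μm/a
  chloride contribution → 1.16 μm/a
  ⇒ r_corr(zinc) = 2.824 μm/a
copper: T≤10 °C ⇒ hinge +0.126·(8.5−10) = -0.1890
  sulphur-dioxide contribution → 0.5409 μm/a
  chloride contribution → 0.5559 μm/a
  ⇒ r_corr(copper) = 1.097 μm/a
Ordering by μm/a: zinc (2.82) > copper (1.1)

copper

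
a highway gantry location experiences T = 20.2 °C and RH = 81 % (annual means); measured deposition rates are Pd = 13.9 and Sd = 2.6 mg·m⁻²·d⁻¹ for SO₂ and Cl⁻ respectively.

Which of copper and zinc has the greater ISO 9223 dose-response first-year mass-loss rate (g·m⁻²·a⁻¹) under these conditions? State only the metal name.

copper

copper: temperature factor f = -0.080·(10.2) = -0.8160
  Pd branch = 0.0053·Pd^0.26·e^(0.059·RH+f) = 0.5528 μm/a
  Sd branch = 0.01025·Sd^0.27·e^(0.036·RH+0.049·T) = 0.6592 μm/a
  r_corr = 0.5528 + 0.6592 = 1.212 μm/a
  mass loss = 1.212 μm/a × 8.96 g/cm³ = 10.86 g·m⁻²·a⁻¹
zinc: temperature factor f = -0.071·(10.2) = -0.7242
  Pd branch = 0.0129·Pd^0.44·e^(0.046·RH+f) = 0.8264 μm/a
  Sd branch = 0.0175·Sd^0.57·e^(0.008·RH+0.085·T) = 0.3211 μm/a
  sum: 0.8264 + 0.3211 → r_corr = 1.148 μm/a
  mass loss = 1.148 μm/a × 7.14 g/cm³ = 8.193 g·m⁻²·a⁻¹
Ordering by g·m⁻²·a⁻¹: copper (10.9) > zinc (8.19)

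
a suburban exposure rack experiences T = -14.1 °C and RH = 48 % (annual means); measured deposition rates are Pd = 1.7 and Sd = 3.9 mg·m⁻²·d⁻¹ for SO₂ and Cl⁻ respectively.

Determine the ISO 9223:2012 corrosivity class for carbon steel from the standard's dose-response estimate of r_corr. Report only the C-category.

C1

carbon steel: temperature factor f = +0.150·(-24.1) = -3.6150
  sulphur-dioxide contribution → 0.164 μm/a
  chloride contribution → 0.6577 μm/a
  total first-year rate 0.8217 μm/a
Category bounds: 0…1.3 μm/a bracket r_corr ⇒ C1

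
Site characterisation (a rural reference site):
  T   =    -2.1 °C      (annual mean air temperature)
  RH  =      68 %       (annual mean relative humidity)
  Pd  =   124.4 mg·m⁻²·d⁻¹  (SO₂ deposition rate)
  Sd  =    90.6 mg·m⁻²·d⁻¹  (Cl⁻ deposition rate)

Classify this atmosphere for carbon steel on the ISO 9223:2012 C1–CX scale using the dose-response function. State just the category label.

C3

carbon steel: temperature factor f = +0.150·(-12.1) = -1.8150
  sulphur-dioxide contribution → 13.79 μm/a
  chloride contribution → 14.46 μm/a
  total first-year rate 28.25 μm/a
ISO 9223 Table 2 (carbon steel): 25 < 28.3 ≤ 50 μm/a ⇒ C3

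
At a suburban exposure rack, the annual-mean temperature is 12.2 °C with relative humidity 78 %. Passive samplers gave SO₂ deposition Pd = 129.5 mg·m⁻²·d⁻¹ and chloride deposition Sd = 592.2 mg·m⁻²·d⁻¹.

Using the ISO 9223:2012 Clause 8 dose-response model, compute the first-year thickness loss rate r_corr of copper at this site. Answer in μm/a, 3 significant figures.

r_corr = 3.30 μm/a

copper: T>10 °C ⇒ hinge -0.080·(12.2−10) = -0.1760
  SO₂ term: 0.0053·129.5^0.26·exp(0.059·78-0.1760) = 1.569
  Cl⁻ term: 0.01025·592.2^0.27·exp(0.036·78+0.049·12.2) = 1.731
  r_corr = 1.569 + 1.731 = 3.301 μm/a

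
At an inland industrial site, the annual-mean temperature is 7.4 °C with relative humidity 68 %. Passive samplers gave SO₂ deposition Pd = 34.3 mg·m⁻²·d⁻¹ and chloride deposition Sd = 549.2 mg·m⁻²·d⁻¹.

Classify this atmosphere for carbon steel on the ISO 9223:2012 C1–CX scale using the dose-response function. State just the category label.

carbon steel: temperature factor f = +0.150·(-2.6) = -0.3900
  Pd branch = 1.77·Pd^0.52·e^(0.02·RH+f) = 29.35 μm/a
  Sd branch = 0.102·Sd^0.62·e^(0.033·RH+0.04·T) = 64.62 μm/a
  r_corr = 29.35 + 64.62 = 93.97 μm/a
94 μm/a falls in (80, 200] for carbon steel → category C5

C5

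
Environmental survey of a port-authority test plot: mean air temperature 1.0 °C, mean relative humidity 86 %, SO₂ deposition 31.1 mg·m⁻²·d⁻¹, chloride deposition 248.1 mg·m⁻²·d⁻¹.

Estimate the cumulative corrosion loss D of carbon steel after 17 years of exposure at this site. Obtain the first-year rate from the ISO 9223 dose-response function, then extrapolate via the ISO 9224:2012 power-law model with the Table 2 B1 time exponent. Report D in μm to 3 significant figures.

carbon steel: f(T) = +0.150·(T−10) [T≤10 °C] = -1.3500
  sulphur-dioxide contribution → 15.31 μm/a
  chloride contribution → 55.36 μm/a
  total first-year rate 70.66 μm/a
Power-law: D(17) = r_corr · 17^0.523
  D(17) = 70.66 × 17^0.523 = 70.66 × 4.401 = 311 μm

D(17) = 311 μm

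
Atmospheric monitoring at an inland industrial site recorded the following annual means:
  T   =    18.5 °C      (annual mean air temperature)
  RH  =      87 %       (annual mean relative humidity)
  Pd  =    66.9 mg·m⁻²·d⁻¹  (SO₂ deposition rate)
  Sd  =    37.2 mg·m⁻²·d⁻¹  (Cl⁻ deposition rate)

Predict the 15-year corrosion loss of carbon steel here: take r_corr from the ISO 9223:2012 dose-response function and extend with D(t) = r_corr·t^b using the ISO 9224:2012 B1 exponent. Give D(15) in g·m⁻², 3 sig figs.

carbon steel: T>10 °C ⇒ hinge -0.054·(18.5−10) = -0.4590
  SO₂ term: 1.77·66.9^0.52·exp(0.02·87-0.4590) = 56.69
  Cl⁻ term: 0.102·37.2^0.62·exp(0.033·87+0.04·18.5) = 35.53
  r_corr = 56.69 + 35.53 = 92.22 μm/a
Long-term exponent b (ISO 9224 Table 2, B1) = 0.523
  D(15) = 92.22 × 15^0.523 = 92.22 × 4.122 = 380.1 μm
  Mass loss = 380.1 μm × 7.85 g/cm³ = 2984 g·m⁻²

D(15) = 2.98e+03 g·m⁻²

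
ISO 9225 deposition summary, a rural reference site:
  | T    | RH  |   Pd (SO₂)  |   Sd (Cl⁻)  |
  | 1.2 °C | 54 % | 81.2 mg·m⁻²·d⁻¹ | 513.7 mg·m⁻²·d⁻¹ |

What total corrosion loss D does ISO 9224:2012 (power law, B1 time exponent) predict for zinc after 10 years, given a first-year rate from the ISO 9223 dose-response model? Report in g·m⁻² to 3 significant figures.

D(10) = 84.2 g·m⁻²

zinc: temperature factor f = +0.038·(-8.8) = -0.3344
  sulphur-dioxide contribution → 0.7662 μm/a
  chloride contribution → 1.047 μm/a
  ⇒ r_corr(zinc) = 1.813 μm/a
Long-term exponent b (ISO 9224 Table 2, B1) = 0.813
  D(10) = 1.813 × 10^0.813 = 1.813 × 6.501 = 11.79 μm
  Mass loss = 11.79 μm × 7.14 g/cm³ = 84.18 g·m⁻²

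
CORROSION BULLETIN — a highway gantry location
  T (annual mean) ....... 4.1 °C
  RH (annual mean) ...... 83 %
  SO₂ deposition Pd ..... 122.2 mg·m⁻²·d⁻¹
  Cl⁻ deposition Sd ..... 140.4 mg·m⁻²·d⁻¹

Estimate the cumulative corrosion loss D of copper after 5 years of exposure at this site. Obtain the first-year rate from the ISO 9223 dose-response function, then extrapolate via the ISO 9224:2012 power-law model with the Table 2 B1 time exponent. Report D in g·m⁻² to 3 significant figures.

D(5) = 55.6 g·m⁻²

copper: f(T) = +0.126·(T−10) [T≤10 °C] = -0.7434
  SO₂ term: 0.0053·122.2^0.26·exp(0.059·83-0.7434) = 1.177
  Sd branch = 0.01025·Sd^0.27·e^(0.036·RH+0.049·T) = 0.945 μm/a
  r_corr = 1.177 + 0.945 = 2.122 μm/a
Power-law: D(5) = r_corr · 5^0.667
  D(5) = 2.122 × 5^0.667 = 2.122 × 2.926 = 6.208 μm
  Mass loss = 6.208 μm × 8.96 g/cm³ = 55.63 g·m⁻²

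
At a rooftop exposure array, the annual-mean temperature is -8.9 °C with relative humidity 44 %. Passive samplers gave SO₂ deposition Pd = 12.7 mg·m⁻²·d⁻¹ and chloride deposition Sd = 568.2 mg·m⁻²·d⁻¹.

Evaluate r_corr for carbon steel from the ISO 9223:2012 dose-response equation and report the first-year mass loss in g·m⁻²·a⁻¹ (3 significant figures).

r_corr = 130 g·m⁻²·a⁻¹

carbon steel: f(T) = +0.150·(T−10) [T≤10 °C] = -2.8350
  SO₂ term: 1.77·12.7^0.52·exp(0.02·44-2.8350) = 0.9395
  Sd branch = 0.102·Sd^0.62·e^(0.033·RH+0.04·T) = 15.57 μm/a
  sum: 0.9395 + 15.57 → r_corr = 16.51 μm/a
Convert to mass loss: 16.51 μm/a × 7.85 g/cm³ = 129.6 g·m⁻²·a⁻¹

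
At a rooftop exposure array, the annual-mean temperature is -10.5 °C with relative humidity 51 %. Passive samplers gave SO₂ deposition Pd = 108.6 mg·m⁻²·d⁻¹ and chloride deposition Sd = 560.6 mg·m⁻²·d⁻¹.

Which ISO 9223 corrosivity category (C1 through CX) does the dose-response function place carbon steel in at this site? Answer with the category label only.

carbon steel: temperature factor f = +0.150·(-20.5) = -3.0750
  sulphur-dioxide contribution → 2.595 μm/a
  chloride contribution → 18.25 μm/a
  ⇒ r_corr(carbon steel) = 20.85 μm/a
Category bounds: 1.3…25 μm/a bracket r_corr ⇒ C2

C2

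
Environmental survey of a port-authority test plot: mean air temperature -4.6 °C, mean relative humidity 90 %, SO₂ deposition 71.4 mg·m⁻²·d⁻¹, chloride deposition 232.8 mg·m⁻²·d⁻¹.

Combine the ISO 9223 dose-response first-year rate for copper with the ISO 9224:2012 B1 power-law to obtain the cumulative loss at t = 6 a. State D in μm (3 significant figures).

D(6) = 4.71 μm

copper: T≤10 °C ⇒ hinge +0.126·(-4.6−10) = -1.8396
  Pd branch = 0.0053·Pd^0.26·e^(0.059·RH+f) = 0.5169 μm/a
  Cl⁻ term: 0.01025·232.8^0.27·exp(0.036·90+0.049·-4.6) = 0.91
  sum: 0.5169 + 0.91 → r_corr = 1.427 μm/a
Power-law: D(6) = r_corr · 6^0.667
  D(6) = 1.427 × 6^0.667 = 1.427 × 3.304 = 4.714 μm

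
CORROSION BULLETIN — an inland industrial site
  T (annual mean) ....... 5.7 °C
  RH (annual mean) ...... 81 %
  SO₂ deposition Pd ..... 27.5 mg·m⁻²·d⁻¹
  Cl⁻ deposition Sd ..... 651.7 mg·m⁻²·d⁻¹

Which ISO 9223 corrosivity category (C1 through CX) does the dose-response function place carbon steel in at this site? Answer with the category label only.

C5

carbon steel: temperature factor f = +0.150·(-4.3) = -0.6450
  Pd branch = 1.77·Pd^0.52·e^(0.02·RH+f) = 26.29 μm/a
  Sd branch = 0.102·Sd^0.62·e^(0.033·RH+0.04·T) = 103.1 μm/a
  r_corr = 26.29 + 103.1 = 129.4 μm/a
ISO 9223 Table 2 (carbon steel): 80 < 129 ≤ 200 μm/a ⇒ C5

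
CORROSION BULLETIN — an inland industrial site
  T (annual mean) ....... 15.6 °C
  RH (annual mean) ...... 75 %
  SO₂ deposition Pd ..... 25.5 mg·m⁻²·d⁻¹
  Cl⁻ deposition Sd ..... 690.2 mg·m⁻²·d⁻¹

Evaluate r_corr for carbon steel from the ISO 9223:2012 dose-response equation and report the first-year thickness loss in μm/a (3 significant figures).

r_corr = 162 μm/a

carbon steel: T>10 °C ⇒ hinge -0.054·(15.6−10) = -0.3024
  SO₂ term: 1.77·25.5^0.52·exp(0.02·75-0.3024) = 31.59
  Sd branch = 0.102·Sd^0.62·e^(0.033·RH+0.04·T) = 130.2 μm/a
  r_corr = 31.59 + 130.2 = 161.8 μm/a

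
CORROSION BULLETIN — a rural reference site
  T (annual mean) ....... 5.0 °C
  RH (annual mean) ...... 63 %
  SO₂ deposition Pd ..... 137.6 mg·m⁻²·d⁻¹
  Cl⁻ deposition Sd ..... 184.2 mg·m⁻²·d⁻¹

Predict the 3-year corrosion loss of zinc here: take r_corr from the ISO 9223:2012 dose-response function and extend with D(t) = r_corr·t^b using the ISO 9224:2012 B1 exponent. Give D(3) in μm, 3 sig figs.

zinc: T≤10 °C ⇒ hinge +0.038·(5.0−10) = -0.1900
  Pd branch = 0.0129·Pd^0.44·e^(0.046·RH+f) = 1.689 μm/a
  Cl⁻ term: 0.0175·184.2^0.57·exp(0.008·63+0.085·5.0) = 0.8664
  r_corr = 1.689 + 0.8664 = 2.555 μm/a
Power-law: D(3) = r_corr · 3^0.813
  D(3) = 2.555 × 3^0.813 = 2.555 × 2.443 = 6.243 μm

D(3) = 6.24 μm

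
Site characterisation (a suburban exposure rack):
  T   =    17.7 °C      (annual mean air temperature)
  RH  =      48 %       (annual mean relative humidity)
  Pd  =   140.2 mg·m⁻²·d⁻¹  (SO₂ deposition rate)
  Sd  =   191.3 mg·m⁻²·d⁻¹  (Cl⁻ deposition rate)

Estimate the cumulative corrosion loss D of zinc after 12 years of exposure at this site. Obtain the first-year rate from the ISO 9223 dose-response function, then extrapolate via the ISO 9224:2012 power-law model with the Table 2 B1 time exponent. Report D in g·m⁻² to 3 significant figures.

zinc: T>10 °C ⇒ hinge -0.071·(17.7−10) = -0.5467
  Pd branch = 0.0129·Pd^0.44·e^(0.046·RH+f) = 0.5979 μm/a
  Cl⁻ term: 0.0175·191.3^0.57·exp(0.008·48+0.085·17.7) = 2.311
  r_corr = 0.5979 + 2.311 = 2.909 μm/a
Power-law: D(12) = r_corr · 12^0.813
  D(12) = 2.909 × 12^0.813 = 2.909 × 7.54 = 21.93 μm
  Mass loss = 21.93 μm × 7.14 g/cm³ = 156.6 g·m⁻²

D(12) = 157 g·m⁻²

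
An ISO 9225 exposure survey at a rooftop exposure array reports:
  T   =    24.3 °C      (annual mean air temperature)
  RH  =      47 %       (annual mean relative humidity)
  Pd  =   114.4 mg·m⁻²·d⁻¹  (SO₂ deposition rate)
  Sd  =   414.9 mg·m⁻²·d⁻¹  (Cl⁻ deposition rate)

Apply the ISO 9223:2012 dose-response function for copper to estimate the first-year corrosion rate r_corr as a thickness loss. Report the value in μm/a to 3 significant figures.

r_corr = 1.02 μm/a

copper: f(T) = -0.080·(T−10) [T>10 °C] = -1.1440
  Pd branch = 0.0053·Pd^0.26·e^(0.059·RH+f) = 0.09267 μm/a
  Cl⁻ term: 0.01025·414.9^0.27·exp(0.036·47+0.049·24.3) = 0.9322
  r_corr = 0.09267 + 0.9322 = 1.025 μm/a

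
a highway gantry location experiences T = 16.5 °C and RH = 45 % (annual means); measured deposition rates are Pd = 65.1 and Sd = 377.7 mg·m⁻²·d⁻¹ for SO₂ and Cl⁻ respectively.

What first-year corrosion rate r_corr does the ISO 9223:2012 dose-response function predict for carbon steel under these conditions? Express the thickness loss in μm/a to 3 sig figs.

r_corr = 61.4 μm/a

carbon steel: T>10 °C ⇒ hinge -0.054·(16.5−10) = -0.3510
  SO₂ term: 1.77·65.1^0.52·exp(0.02·45-0.3510) = 26.88
  Cl⁻ term: 0.102·377.7^0.62·exp(0.033·45+0.04·16.5) = 34.51
  r_corr = 26.88 + 34.51 = 61.4 μm/a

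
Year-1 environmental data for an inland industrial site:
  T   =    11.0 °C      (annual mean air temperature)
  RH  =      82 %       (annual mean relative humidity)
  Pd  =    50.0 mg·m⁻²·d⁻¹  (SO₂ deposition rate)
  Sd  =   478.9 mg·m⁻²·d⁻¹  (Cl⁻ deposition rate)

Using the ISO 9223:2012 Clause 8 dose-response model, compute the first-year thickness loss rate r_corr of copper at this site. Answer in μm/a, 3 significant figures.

copper: f(T) = -0.080·(T−10) [T>10 °C] = -0.0800
  Pd branch = 0.0053·Pd^0.26·e^(0.059·RH+f) = 1.708 μm/a
  Cl⁻ term: 0.01025·478.9^0.27·exp(0.036·82+0.049·11.0) = 1.78
  r_corr = 1.708 + 1.78 = 3.488 μm/a

r_corr = 3.49 μm/a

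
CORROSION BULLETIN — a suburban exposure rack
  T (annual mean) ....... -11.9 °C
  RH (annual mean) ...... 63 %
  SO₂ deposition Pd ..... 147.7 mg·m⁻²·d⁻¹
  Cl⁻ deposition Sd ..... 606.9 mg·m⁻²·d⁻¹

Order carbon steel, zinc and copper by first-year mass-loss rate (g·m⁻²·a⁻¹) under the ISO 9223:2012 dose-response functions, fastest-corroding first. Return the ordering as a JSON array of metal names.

carbon steel: T≤10 °C ⇒ hinge +0.150·(-11.9−10) = -3.2850
  SO₂ term: 1.77·147.7^0.52·exp(0.02·63-3.2850) = 3.138
  Cl⁻ term: 0.102·606.9^0.62·exp(0.033·63+0.04·-11.9) = 26.93
  sum: 3.138 + 26.93 → r_corr = 30.07 μm/a
  mass loss = 30.07 μm/a × 7.85 g/cm³ = 236.1 g·m⁻²·a⁻¹
zinc: f(T) = +0.038·(T−10) [T≤10 °C] = -0.8322
  SO₂ term: 0.0129·147.7^0.44·exp(0.046·63-0.8322) = 0.9168
  Sd branch = 0.0175·Sd^0.57·e^(0.008·RH+0.085·T) = 0.4065 μm/a
  sum: 0.9168 + 0.4065 → r_corr = 1.323 μm/a
  mass loss = 1.323 μm/a × 7.14 g/cm³ = 9.448 g·m⁻²·a⁻¹
copper: f(T) = +0.126·(T−10) [T≤10 °C] = -2.7594
  SO₂ term: 0.0053·147.7^0.26·exp(0.059·63-2.7594) = 0.05061
  Sd branch = 0.01025·Sd^0.27·e^(0.036·RH+0.049·T) = 0.3118 μm/a
  r_corr = 0.05061 + 0.3118 = 0.3624 μm/a
  mass loss = 0.3624 μm/a × 8.96 g/cm³ = 3.247 g·m⁻²·a⁻¹
Ordering by g·m⁻²·a⁻¹: carbon steel (236) > zinc (9.45) > copper (3.25)

["carbon steel", "zinc", "copper"]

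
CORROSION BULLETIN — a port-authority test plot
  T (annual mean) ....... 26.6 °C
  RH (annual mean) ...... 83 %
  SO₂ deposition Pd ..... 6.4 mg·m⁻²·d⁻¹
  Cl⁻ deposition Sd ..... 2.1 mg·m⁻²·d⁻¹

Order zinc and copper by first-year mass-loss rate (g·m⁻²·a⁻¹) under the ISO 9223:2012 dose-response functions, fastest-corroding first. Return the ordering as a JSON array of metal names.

zinc: temperature factor f = -0.071·(16.6) = -1.1786
  SO₂ term: 0.0129·6.4^0.44·exp(0.046·83-1.1786) = 0.4089
  Sd branch = 0.0175·Sd^0.57·e^(0.008·RH+0.085·T) = 0.4978 μm/a
  r_corr = 0.4089 + 0.4978 = 0.9066 μm/a
  mass loss = 0.9066 μm/a × 7.14 g/cm³ = 6.473 g·m⁻²·a⁻¹
copper: temperature factor f = -0.080·(16.6) = -1.3280
  Pd branch = 0.0053·Pd^0.26·e^(0.059·RH+f) = 0.3047 μm/a
  Cl⁻ term: 0.01025·2.1^0.27·exp(0.036·83+0.049·26.6) = 0.9151
  sum: 0.3047 + 0.9151 → r_corr = 1.22 μm/a
  mass loss = 1.22 μm/a × 8.96 g/cm³ = 10.93 g·m⁻²·a⁻¹
Ordering by g·m⁻²·a⁻¹: copper (10.9) > zinc (6.47)

["copper", "zinc"]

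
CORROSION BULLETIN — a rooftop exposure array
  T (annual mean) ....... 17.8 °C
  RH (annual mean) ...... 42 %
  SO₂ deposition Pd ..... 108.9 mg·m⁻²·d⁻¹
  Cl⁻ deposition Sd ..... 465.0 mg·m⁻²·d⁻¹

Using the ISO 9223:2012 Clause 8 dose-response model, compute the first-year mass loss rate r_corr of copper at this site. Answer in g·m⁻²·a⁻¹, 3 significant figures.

copper: temperature factor f = -0.080·(7.8) = -0.6240
  sulphur-dioxide contribution → 0.1146 μm/a
  chloride contribution → 0.584 μm/a
  ⇒ r_corr(copper) = 0.6985 μm/a
Convert to mass loss: 0.6985 μm/a × 8.96 g/cm³ = 6.259 g·m⁻²·a⁻¹

r_corr = 6.26 g·m⁻²·a⁻¹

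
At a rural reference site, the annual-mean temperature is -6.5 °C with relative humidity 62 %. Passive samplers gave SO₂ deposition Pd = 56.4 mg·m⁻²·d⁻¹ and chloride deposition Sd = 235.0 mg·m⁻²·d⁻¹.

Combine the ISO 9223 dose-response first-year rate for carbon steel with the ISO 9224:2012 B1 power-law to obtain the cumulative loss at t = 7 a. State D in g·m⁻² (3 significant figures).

carbon steel: temperature factor f = +0.150·(-16.5) = -2.4750
  Pd branch = 1.77·Pd^0.52·e^(0.02·RH+f) = 4.191 μm/a
  Sd branch = 0.102·Sd^0.62·e^(0.033·RH+0.04·T) = 17.96 μm/a
  r_corr = 4.191 + 17.96 = 22.15 μm/a
ISO 9224: D(t) = r_corr · t^b with b = 0.523 (carbon steel, B1)
  D(7) = 22.15 × 7^0.523 = 22.15 × 2.767 = 61.29 μm
  Mass loss = 61.29 μm × 7.85 g/cm³ = 481.1 g·m⁻²

D(7) = 481 g·m⁻²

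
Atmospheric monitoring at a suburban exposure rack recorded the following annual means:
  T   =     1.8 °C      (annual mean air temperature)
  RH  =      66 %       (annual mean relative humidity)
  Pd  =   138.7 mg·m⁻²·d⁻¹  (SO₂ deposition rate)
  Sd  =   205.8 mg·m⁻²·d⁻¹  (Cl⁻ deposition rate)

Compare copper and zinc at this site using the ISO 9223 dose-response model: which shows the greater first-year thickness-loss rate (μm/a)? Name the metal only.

copper: f(T) = +0.126·(T−10) [T≤10 °C] = -1.0332
  SO₂ term: 0.0053·138.7^0.26·exp(0.059·66-1.0332) = 0.3339
  Cl⁻ term: 0.01025·205.8^0.27·exp(0.036·66+0.049·1.8) = 0.5076
  r_corr = 0.3339 + 0.5076 = 0.8415 μm/a
zinc: f(T) = +0.038·(T−10) [T≤10 °C] = -0.3116
  Pd branch = 0.0129·Pd^0.44·e^(0.046·RH+f) = 1.723 μm/a
  Cl⁻ term: 0.0175·205.8^0.57·exp(0.008·66+0.085·1.8) = 0.7202
  sum: 1.723 + 0.7202 → r_corr = 2.443 μm/a
Ordering by μm/a: zinc (2.44) > copper (0.842)

zinc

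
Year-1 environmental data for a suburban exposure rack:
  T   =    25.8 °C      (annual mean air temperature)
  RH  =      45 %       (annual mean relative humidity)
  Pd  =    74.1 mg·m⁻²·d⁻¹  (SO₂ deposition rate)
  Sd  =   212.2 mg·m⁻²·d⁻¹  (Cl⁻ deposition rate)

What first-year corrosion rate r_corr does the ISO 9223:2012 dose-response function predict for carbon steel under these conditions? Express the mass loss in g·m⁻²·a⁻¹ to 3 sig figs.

carbon steel: T>10 °C ⇒ hinge -0.054·(25.8−10) = -0.8532
  sulphur-dioxide contribution → 17.4 μm/a
  chloride contribution → 35.02 μm/a
  total first-year rate 52.42 μm/a
Convert to mass loss: 52.42 μm/a × 7.85 g/cm³ = 411.5 g·m⁻²·a⁻¹

r_corr = 412 g·m⁻²·a⁻¹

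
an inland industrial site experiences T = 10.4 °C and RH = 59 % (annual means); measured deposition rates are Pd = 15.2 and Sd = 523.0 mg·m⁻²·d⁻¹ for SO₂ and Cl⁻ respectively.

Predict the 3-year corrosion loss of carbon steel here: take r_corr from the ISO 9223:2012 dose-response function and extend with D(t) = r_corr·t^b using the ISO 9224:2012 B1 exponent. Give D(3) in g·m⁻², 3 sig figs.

carbon steel: f(T) = -0.054·(T−10) [T>10 °C] = -0.0216
  Pd branch = 1.77·Pd^0.52·e^(0.02·RH+f) = 23.21 μm/a
  Sd branch = 0.102·Sd^0.62·e^(0.033·RH+0.04·T) = 52.52 μm/a
  sum: 23.21 + 52.52 → r_corr = 75.73 μm/a
Power-law: D(3) = r_corr · 3^0.523
  D(3) = 75.73 × 3^0.523 = 75.73 × 1.776 = 134.5 μm
  Mass loss = 134.5 μm × 7.85 g/cm³ = 1056 g·m⁻²

D(3) = 1.06e+03 g·m⁻²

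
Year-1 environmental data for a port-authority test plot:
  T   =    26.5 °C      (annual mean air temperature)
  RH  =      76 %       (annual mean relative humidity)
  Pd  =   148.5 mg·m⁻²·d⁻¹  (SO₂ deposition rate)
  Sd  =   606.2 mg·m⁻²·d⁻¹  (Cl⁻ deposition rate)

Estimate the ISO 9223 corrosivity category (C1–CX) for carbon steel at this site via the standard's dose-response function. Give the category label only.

CX

carbon steel: f(T) = -0.054·(T−10) [T>10 °C] = -0.8910
  Pd branch = 1.77·Pd^0.52·e^(0.02·RH+f) = 44.71 μm/a
  Cl⁻ term: 0.102·606.2^0.62·exp(0.033·76+0.04·26.5) = 192
  r_corr = 44.71 + 192 = 236.8 μm/a
237 μm/a falls in (200, 700] for carbon steel → category CX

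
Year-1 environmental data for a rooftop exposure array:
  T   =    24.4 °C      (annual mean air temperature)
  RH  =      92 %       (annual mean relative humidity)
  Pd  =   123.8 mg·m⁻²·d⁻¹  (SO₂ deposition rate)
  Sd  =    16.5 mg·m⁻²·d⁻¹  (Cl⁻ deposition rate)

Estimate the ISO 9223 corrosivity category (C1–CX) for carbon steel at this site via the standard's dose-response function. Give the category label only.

carbon steel: f(T) = -0.054·(T−10) [T>10 °C] = -0.7776
  sulphur-dioxide contribution → 62.75 μm/a
  chloride contribution → 32.05 μm/a
  total first-year rate 94.8 μm/a
94.8 μm/a falls in (80, 200] for carbon steel → category C5

C5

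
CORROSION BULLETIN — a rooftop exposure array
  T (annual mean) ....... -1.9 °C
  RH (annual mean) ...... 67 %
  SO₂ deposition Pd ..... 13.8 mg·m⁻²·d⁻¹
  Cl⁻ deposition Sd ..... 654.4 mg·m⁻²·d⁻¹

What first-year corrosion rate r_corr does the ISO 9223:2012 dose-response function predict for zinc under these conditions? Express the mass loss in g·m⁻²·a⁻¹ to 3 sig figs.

r_corr = 11.4 g·m⁻²·a⁻¹

zinc: T≤10 °C ⇒ hinge +0.038·(-1.9−10) = -0.4522
  SO₂ term: 0.0129·13.8^0.44·exp(0.046·67-0.4522) = 0.5679
  Cl⁻ term: 0.0175·654.4^0.57·exp(0.008·67+0.085·-1.9) = 1.025
  sum: 0.5679 + 1.025 → r_corr = 1.593 μm/a
Convert to mass loss: 1.593 μm/a × 7.14 g/cm³ = 11.37 g·m⁻²·a⁻¹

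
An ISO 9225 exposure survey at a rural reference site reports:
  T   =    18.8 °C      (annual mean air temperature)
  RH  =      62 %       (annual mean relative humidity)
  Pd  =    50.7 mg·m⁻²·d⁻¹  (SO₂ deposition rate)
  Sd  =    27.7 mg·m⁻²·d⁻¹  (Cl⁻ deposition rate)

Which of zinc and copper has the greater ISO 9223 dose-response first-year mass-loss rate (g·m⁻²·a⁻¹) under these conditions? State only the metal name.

zinc: temperature factor f = -0.071·(8.8) = -0.6248
  SO₂ term: 0.0129·50.7^0.44·exp(0.046·62-0.6248) = 0.6731
  Sd branch = 0.0175·Sd^0.57·e^(0.008·RH+0.085·T) = 0.9433 μm/a
  sum: 0.6731 + 0.9433 → r_corr = 1.616 μm/a
  mass loss = 1.616 μm/a × 7.14 g/cm³ = 11.54 g·m⁻²·a⁻¹
copper: f(T) = -0.080·(T−10) [T>10 °C] = -0.7040
  SO₂ term: 0.0053·50.7^0.26·exp(0.059·62-0.7040) = 0.2822
  Cl⁻ term: 0.01025·27.7^0.27·exp(0.036·62+0.049·18.8) = 0.5883
  r_corr = 0.2822 + 0.5883 = 0.8705 μm/a
  mass loss = 0.8705 μm/a × 8.96 g/cm³ = 7.799 g·m⁻²·a⁻¹
Ordering by g·m⁻²·a⁻¹: zinc (11.5) > copper (7.8)

zinc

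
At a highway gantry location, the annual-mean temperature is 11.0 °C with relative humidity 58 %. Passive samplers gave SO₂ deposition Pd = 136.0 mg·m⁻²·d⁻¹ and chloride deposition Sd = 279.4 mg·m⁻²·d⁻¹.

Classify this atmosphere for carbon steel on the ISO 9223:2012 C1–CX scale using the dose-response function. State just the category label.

C5

carbon steel: temperature factor f = -0.054·(1.0) = -0.0540
  Pd branch = 1.77·Pd^0.52·e^(0.02·RH+f) = 68.82 μm/a
  Sd branch = 0.102·Sd^0.62·e^(0.033·RH+0.04·T) = 35.28 μm/a
  r_corr = 68.82 + 35.28 = 104.1 μm/a
104 μm/a falls in (80, 200] for carbon steel → category C5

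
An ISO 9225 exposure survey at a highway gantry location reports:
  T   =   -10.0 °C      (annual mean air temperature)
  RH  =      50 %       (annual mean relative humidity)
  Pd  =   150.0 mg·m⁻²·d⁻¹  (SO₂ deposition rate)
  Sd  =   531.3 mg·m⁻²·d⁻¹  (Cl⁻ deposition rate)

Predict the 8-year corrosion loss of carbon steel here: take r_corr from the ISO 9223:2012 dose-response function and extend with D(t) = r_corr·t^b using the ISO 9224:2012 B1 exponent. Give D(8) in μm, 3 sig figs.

D(8) = 61.3 μm

carbon steel: f(T) = +0.150·(T−10) [T≤10 °C] = -3.0000
  Pd branch = 1.77·Pd^0.52·e^(0.02·RH+f) = 3.243 μm/a
  Cl⁻ term: 0.102·531.3^0.62·exp(0.033·50+0.04·-10.0) = 17.43
  sum: 3.243 + 17.43 → r_corr = 20.67 μm/a
Power-law: D(8) = r_corr · 8^0.523
  D(8) = 20.67 × 8^0.523 = 20.67 × 2.967 = 61.32 μm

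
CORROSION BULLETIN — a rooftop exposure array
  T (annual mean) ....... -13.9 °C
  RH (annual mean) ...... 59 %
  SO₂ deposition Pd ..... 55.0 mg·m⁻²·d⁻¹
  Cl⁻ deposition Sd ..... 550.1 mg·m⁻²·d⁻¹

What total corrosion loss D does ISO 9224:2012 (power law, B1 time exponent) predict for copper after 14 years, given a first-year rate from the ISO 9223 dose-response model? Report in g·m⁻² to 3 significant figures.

copper: temperature factor f = +0.126·(-23.9) = -3.0114
  SO₂ term: 0.0053·55.0^0.26·exp(0.059·59-3.0114) = 0.02403
  Cl⁻ term: 0.01025·550.1^0.27·exp(0.036·59+0.049·-13.9) = 0.2384
  sum: 0.02403 + 0.2384 → r_corr = 0.2624 μm/a
ISO 9224: D(t) = r_corr · t^b with b = 0.667 (copper, B1)
  D(14) = 0.2624 × 14^0.667 = 0.2624 × 5.814 = 1.526 μm
  Mass loss = 1.526 μm × 8.96 g/cm³ = 13.67 g·m⁻²

D(14) = 13.7 g·m⁻²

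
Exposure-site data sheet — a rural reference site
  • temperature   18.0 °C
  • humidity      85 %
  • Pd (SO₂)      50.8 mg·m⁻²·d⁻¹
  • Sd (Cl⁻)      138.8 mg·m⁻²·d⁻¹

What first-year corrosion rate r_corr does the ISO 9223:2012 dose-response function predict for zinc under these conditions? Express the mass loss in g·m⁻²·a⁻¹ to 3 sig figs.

zinc: T>10 °C ⇒ hinge -0.071·(18.0−10) = -0.5680
  Pd branch = 0.0129·Pd^0.44·e^(0.046·RH+f) = 2.054 μm/a
  Cl⁻ term: 0.0175·138.8^0.57·exp(0.008·85+0.085·18.0) = 2.655
  sum: 2.054 + 2.655 → r_corr = 4.708 μm/a
Convert to mass loss: 4.708 μm/a × 7.14 g/cm³ = 33.62 g·m⁻²·a⁻¹

r_corr = 33.6 g·m⁻²·a⁻¹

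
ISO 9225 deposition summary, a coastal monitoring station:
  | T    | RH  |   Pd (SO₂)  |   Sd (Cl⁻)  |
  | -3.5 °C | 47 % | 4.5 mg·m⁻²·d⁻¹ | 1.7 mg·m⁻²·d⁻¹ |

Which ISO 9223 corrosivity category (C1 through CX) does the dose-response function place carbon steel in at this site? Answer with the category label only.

C2

carbon steel: temperature factor f = +0.150·(-13.5) = -2.0250
  SO₂ term: 1.77·4.5^0.52·exp(0.02·47-2.0250) = 1.307
  Sd branch = 0.102·Sd^0.62·e^(0.033·RH+0.04·T) = 0.5811 μm/a
  sum: 1.307 + 0.5811 → r_corr = 1.889 μm/a
1.89 μm/a falls in (1.3, 25] for carbon steel → category C2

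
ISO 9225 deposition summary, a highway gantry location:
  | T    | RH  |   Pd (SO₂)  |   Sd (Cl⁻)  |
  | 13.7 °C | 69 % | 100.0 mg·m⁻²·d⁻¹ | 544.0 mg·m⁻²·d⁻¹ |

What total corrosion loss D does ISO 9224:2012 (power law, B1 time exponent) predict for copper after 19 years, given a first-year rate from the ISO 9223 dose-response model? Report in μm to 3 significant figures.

copper: temperature factor f = -0.080·(3.7) = -0.2960
  SO₂ term: 0.0053·100.0^0.26·exp(0.059·69-0.2960) = 0.7651
  Sd branch = 0.01025·Sd^0.27·e^(0.036·RH+0.049·T) = 1.317 μm/a
  sum: 0.7651 + 1.317 → r_corr = 2.082 μm/a
Power-law: D(19) = r_corr · 19^0.667
  D(19) = 2.082 × 19^0.667 = 2.082 × 7.127 = 14.84 μm

D(19) = 14.8 μm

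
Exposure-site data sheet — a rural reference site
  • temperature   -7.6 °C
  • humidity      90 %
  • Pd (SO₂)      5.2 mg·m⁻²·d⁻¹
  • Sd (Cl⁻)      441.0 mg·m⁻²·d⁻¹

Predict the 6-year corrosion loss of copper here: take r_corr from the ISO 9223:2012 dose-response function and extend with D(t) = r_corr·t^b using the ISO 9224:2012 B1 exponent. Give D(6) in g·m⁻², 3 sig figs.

copper: f(T) = +0.126·(T−10) [T≤10 °C] = -2.2176
  sulphur-dioxide contribution → 0.1792 μm/a
  chloride contribution → 0.9335 μm/a
  ⇒ r_corr(copper) = 1.113 μm/a
Power-law: D(6) = r_corr · 6^0.667
  D(6) = 1.113 × 6^0.667 = 1.113 × 3.304 = 3.676 μm
  Mass loss = 3.676 μm × 8.96 g/cm³ = 32.94 g·m⁻²

D(6) = 32.9 g·m⁻²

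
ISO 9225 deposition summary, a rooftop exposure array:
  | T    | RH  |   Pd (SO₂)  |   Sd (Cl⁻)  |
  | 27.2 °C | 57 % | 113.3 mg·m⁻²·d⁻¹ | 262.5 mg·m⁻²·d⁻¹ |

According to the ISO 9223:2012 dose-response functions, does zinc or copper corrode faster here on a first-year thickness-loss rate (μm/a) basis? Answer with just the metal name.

zinc

zinc: f(T) = -0.071·(T−10) [T>10 °C] = -1.2212
  Pd branch = 0.0129·Pd^0.44·e^(0.046·RH+f) = 0.4196 μm/a
  Sd branch = 0.0175·Sd^0.57·e^(0.008·RH+0.085·T) = 6.669 μm/a
  r_corr = 0.4196 + 6.669 = 7.089 μm/a
copper: f(T) = -0.080·(T−10) [T>10 °C] = -1.3760
  SO₂ term: 0.0053·113.3^0.26·exp(0.059·57-1.3760) = 0.1322
  Sd branch = 0.01025·Sd^0.27·e^(0.036·RH+0.049·T) = 1.361 μm/a
  r_corr = 0.1322 + 1.361 = 1.493 μm/a
Ordering by μm/a: zinc (7.09) > copper (1.49)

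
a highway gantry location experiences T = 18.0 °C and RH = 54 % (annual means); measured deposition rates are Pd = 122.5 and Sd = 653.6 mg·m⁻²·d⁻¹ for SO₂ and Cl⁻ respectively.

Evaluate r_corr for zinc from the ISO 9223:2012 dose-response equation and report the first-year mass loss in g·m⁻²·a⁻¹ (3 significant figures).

zinc: T>10 °C ⇒ hinge -0.071·(18.0−10) = -0.5680
  SO₂ term: 0.0129·122.5^0.44·exp(0.046·54-0.5680) = 0.7269
  Cl⁻ term: 0.0175·653.6^0.57·exp(0.008·54+0.085·18.0) = 5.01
  r_corr = 0.7269 + 5.01 = 5.737 μm/a
Convert to mass loss: 5.737 μm/a × 7.14 g/cm³ = 40.96 g·m⁻²·a⁻¹

r_corr = 41.0 g·m⁻²·a⁻¹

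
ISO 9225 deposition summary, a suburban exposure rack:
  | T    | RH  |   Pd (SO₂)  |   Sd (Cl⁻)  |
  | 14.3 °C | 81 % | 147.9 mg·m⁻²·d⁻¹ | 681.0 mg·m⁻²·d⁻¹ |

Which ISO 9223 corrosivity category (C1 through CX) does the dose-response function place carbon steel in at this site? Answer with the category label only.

CX

carbon steel: T>10 °C ⇒ hinge -0.054·(14.3−10) = -0.2322
  SO₂ term: 1.77·147.9^0.52·exp(0.02·81-0.2322) = 95.3
  Sd branch = 0.102·Sd^0.62·e^(0.033·RH+0.04·T) = 149.4 μm/a
  r_corr = 95.3 + 149.4 = 244.7 μm/a
ISO 9223 Table 2 (carbon steel): 200 < 245 ≤ 700 μm/a ⇒ CX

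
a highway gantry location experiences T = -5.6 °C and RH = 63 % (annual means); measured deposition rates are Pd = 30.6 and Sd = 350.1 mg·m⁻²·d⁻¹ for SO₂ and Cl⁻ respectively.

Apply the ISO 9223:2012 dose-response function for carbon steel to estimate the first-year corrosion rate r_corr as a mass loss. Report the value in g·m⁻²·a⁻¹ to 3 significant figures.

carbon steel: f(T) = +0.150·(T−10) [T≤10 °C] = -2.3400
  sulphur-dioxide contribution → 3.56 μm/a
  chloride contribution → 24.64 μm/a
  ⇒ r_corr(carbon steel) = 28.2 μm/a
Convert to mass loss: 28.2 μm/a × 7.85 g/cm³ = 221.4 g·m⁻²·a⁻¹

r_corr = 221 g·m⁻²·a⁻¹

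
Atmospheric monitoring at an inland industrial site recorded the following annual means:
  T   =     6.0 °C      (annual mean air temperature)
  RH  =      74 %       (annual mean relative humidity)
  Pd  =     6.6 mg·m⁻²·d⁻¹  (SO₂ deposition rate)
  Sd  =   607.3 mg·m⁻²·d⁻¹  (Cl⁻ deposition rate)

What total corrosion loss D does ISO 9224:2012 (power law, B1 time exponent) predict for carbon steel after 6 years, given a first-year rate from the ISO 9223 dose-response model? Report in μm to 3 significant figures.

D(6) = 231 μm

carbon steel: temperature factor f = +0.150·(-4.0) = -0.6000
  SO₂ term: 1.77·6.6^0.52·exp(0.02·74-0.6000) = 11.38
  Sd branch = 0.102·Sd^0.62·e^(0.033·RH+0.04·T) = 79.27 μm/a
  sum: 11.38 + 79.27 → r_corr = 90.65 μm/a
ISO 9224: D(t) = r_corr · t^b with b = 0.523 (carbon steel, B1)
  D(6) = 90.65 × 6^0.523 = 90.65 × 2.553 = 231.4 μm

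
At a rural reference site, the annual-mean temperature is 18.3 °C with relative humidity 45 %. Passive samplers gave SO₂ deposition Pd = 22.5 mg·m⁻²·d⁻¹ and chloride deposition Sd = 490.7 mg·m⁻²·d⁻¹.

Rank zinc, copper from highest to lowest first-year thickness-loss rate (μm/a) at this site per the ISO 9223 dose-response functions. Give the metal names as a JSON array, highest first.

["zinc", "copper"]

zinc: T>10 °C ⇒ hinge -0.071·(18.3−10) = -0.5893
  Pd branch = 0.0129·Pd^0.44·e^(0.046·RH+f) = 0.2232 μm/a
  Sd branch = 0.0175·Sd^0.57·e^(0.008·RH+0.085·T) = 4.062 μm/a
  sum: 0.2232 + 4.062 → r_corr = 4.285 μm/a
copper: f(T) = -0.080·(T−10) [T>10 °C] = -0.6640
  SO₂ term: 0.0053·22.5^0.26·exp(0.059·45-0.6640) = 0.0872
  Cl⁻ term: 0.01025·490.7^0.27·exp(0.036·45+0.049·18.3) = 0.6764
  r_corr = 0.0872 + 0.6764 = 0.7636 μm/a
Ordering by μm/a: zinc (4.28) > copper (0.764)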